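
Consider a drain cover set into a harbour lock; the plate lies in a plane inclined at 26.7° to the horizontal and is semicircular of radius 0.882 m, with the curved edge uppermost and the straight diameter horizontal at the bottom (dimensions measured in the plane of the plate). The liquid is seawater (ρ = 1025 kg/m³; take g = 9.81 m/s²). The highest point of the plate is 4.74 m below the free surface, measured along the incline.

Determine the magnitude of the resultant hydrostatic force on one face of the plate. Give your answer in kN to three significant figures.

F ≈ 29.0 kN

γ = ρg = 1025 × 9.81 / 1000 = 10.05525 kN/m³.
Let θ = 26.7° be the plate's angle to the horizontal; measure y along the incline from where the plane meets the free surface. Vertical depth h = y·sinθ with sinθ = 0.449319.
The centroid lies 4r/(3π) = 0.374332 m above the diameter, so r − 4r/(3π) = 0.882 − 0.374332 = 0.507668 m below the topmost point, so y_c = 4.74 + 0.507668 = 5.24767 m and h_c = 5.24767 × 0.449319 = 2.35788 m.
A = πr²/2 = π × 0.882²/2 = 1.22196 m².
Resultant F = γ·h_c·A = 10.05525 × 2.35788 × 1.22196 = 28.9715 kN.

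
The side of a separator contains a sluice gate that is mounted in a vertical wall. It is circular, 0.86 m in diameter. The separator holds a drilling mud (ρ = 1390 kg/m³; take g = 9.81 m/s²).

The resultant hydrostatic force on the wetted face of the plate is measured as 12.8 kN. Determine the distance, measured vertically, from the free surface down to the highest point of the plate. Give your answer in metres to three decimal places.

γ = ρg = 1390 × 9.81 / 1000 = 13.6359 kN/m³.
A = π(0.43)² = 0.58088 m².
From F = γ·h_c·A, the centroid depth is h_c = 12.8/(13.6359 × 0.58088) = 1.61599 m.
The centroid is at the centre, 0.43 m below the top of the plate, so the highest point sits at h_top = 1.61599 − 0.43 = 1.18599 m below the surface.

d_top ≈ 1.186 m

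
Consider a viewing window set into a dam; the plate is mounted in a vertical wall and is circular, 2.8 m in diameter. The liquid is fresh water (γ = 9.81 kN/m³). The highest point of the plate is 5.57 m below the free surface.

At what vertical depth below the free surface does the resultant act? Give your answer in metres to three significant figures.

h_p = 7.04 m

γ = 9.81 kN/m³.
The centroid is at the centre, 1.4 m below the top of the plate, so the centroid depth is h_c = 5.57 + 1.4 = 6.97 m.
A = π(1.4)² = 6.15752 m².
Resultant F = γ·h_c·A = 9.81 × 6.97 × 6.15752 = 421.025 kN.
I_c = πr⁴/4 = π × 1.4⁴/4 = 3.01719 m⁴.
Centre of pressure: y_p = y_c + I_c/(y_c·A) = 6.97 + 3.01719/(6.97 × 6.15752) = 6.97 + 0.0703014 = 7.0403 m along the plane.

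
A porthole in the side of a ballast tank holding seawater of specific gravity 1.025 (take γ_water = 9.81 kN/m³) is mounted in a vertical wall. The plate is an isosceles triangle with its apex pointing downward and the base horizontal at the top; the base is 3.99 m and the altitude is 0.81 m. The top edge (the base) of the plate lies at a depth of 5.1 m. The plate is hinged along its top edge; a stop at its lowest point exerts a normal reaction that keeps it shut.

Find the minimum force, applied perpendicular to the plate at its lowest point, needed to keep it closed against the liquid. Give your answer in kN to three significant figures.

P ≈ 29.8 kN

γ = 1.025 × 9.81 = 10.05525 kN/m³.
With the apex down, the centroid sits h/3 = 0.81/3 = 0.27 m below the base (the top edge), so the centroid depth is h_c = 5.1 + 0.27 = 5.37 m.
A = ½ × 3.99 × 0.81 = 1.61595 m².
Resultant F = γ·h_c·A = 10.05525 × 5.37 × 1.61595 = 87.256 kN.
I_c = b·h³/36 = 3.99 × 0.81³/36 = 0.0589014 m⁴.
Centre of pressure: y_p = y_c + I_c/(y_c·A) = 5.37 + 0.0589014/(5.37 × 1.61595) = 5.37 + 0.00678771 = 5.37679 m along the plane.
The resultant acts 0.27 + 0.00678771 = 0.276788 m (along the plate) below the hinge at the top edge, so the moment about the hinge is M = F × 0.276788 = 87.256 × 0.276788 = 24.1514 kN·m.
A normal force at the bottom, 0.81 m from the hinge, must supply this moment: P = 24.1514/0.81 = 29.8165 kN.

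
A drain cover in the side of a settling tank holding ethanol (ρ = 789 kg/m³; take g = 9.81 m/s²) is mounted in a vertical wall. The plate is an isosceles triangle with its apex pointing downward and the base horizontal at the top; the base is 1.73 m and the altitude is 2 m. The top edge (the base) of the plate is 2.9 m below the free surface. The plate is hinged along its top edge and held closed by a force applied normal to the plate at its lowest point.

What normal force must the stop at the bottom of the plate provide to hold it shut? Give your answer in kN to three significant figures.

P ≈ 17.4 kN

γ = ρg = 789 × 9.81 / 1000 = 7.74009 kN/m³.
With the apex down, the centroid sits h/3 = 2/3 = 0.666667 m below the base (the top edge), so the centroid depth is h_c = 2.9 + 0.666667 = 3.56667 m.
A = ½ × 1.73 × 2 = 1.73 m².
Resultant F = γ·h_c·A = 7.74009 × 3.56667 × 1.73 = 47.759 kN.
I_c = b·h³/36 = 1.73 × 2³/36 = 0.384444 m⁴.
Centre of pressure: y_p = y_c + I_c/(y_c·A) = 3.56667 + 0.384444/(3.56667 × 1.73) = 3.56667 + 0.0623052 = 3.62898 m along the plane.
The resultant acts 0.666667 + 0.0623052 = 0.728972 m (along the plate) below the hinge at the top edge, so the moment about the hinge is M = F × 0.728972 = 47.759 × 0.728972 = 34.815 kN·m.
A normal force at the bottom, 2 m from the hinge, must supply this moment: P = 34.815/2 = 17.4075 kN.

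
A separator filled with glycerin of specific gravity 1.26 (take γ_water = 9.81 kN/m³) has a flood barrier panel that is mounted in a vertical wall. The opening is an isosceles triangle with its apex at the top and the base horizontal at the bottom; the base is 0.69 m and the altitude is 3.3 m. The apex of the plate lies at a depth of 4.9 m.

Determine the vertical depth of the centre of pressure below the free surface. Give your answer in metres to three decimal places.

h_p = 7.185 m

γ = 1.26 × 9.81 = 12.3606 kN/m³.
With the apex up, the centroid sits 2h/3 = 2 × 3.3/3 = 2.2 m below the apex, so the centroid depth is h_c = 4.9 + 2.2 = 7.1 m.
A = ½ × 0.69 × 3.3 = 1.1385 m².
Resultant F = γ·h_c·A = 12.3606 × 7.1 × 1.1385 = 99.9151 kN.
I_c = b·h³/36 = 0.69 × 3.3³/36 = 0.688792 m⁴.
Centre of pressure: y_p = y_c + I_c/(y_c·A) = 7.1 + 0.688792/(7.1 × 1.1385) = 7.1 + 0.0852112 = 7.18521 m along the plane.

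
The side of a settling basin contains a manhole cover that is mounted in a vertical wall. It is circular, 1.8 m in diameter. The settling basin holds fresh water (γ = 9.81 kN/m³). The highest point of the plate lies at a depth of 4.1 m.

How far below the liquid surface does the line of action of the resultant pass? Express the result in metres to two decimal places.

h_p = 5.04 m

γ = 9.81 kN/m³.
The centroid is at the centre, 0.9 m below the top of the plate, so the centroid depth is h_c = 4.1 + 0.9 = 5 m.
A = π(0.9)² = 2.54469 m².
Resultant F = γ·h_c·A = 9.81 × 5 × 2.54469 = 124.817 kN.
I_c = πr⁴/4 = π × 0.9⁴/4 = 0.5153 m⁴.
Centre of pressure: y_p = y_c + I_c/(y_c·A) = 5 + 0.5153/(5 × 2.54469) = 5 + 0.0405 = 5.0405 m along the plane.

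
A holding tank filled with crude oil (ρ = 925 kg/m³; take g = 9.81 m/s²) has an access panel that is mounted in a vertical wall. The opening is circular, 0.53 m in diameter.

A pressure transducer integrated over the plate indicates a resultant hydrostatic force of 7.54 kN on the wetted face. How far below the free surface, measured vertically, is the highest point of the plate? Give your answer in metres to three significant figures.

d_top ≈ 3.50 m

γ = ρg = 925 × 9.81 / 1000 = 9.07425 kN/m³.
A = π(0.265)² = 0.220618 m².
From F = γ·h_c·A, the centroid depth is h_c = 7.54/(9.07425 × 0.220618) = 3.76634 m.
The centroid is at the centre, 0.265 m below the top of the plate, so the highest point sits at h_top = 3.76634 − 0.265 = 3.50134 m below the surface.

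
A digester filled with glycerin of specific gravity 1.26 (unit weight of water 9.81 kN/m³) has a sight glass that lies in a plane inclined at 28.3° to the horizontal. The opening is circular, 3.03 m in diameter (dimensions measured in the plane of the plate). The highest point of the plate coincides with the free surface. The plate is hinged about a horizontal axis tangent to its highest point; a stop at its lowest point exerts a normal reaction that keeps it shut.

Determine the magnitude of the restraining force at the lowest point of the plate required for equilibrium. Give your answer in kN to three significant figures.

γ = 1.26 × 9.81 = 12.3606 kN/m³.
Let θ = 28.3° be the plate's angle to the horizontal; measure y along the incline from where the plane meets the free surface. Vertical depth h = y·sinθ with sinθ = 0.474088.
The centroid is at the centre, 1.515 m below the top of the plate, so y_c = 1.515 m and h_c = 1.515 × 0.474088 = 0.718243 m.
A = π(1.515)² = 7.21066 m².
Resultant F = γ·h_c·A = 12.3606 × 0.718243 × 7.21066 = 64.0156 kN.
I_c = πr⁴/4 = π × 1.515⁴/4 = 4.13752 m⁴.
Centre of pressure: y_p = y_c + I_c/(y_c·A) = 1.515 + 4.13752/(1.515 × 7.21066) = 1.515 + 0.37875 = 1.89375 m along the plane.
The resultant acts 1.515 + 0.37875 = 1.89375 m (along the plate) below the hinge at the top edge, so the moment about the hinge is M = F × 1.89375 = 64.0156 × 1.89375 = 121.23 kN·m.
A normal force at the bottom, 3.03 m from the hinge, must supply this moment: P = 121.23/3.03 = 40.0099 kN.

P ≈ 40.0 kN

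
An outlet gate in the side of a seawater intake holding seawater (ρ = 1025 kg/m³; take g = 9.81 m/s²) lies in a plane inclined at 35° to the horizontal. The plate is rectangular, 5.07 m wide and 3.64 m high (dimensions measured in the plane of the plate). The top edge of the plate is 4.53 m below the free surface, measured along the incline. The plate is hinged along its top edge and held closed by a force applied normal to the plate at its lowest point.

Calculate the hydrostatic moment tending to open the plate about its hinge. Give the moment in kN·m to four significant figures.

M ≈ 1348 kN·m

γ = ρg = 1025 × 9.81 / 1000 = 10.05525 kN/m³.
Let θ = 35° be the plate's angle to the horizontal; measure y along the incline from where the plane meets the free surface. Vertical depth h = y·sinθ with sinθ = 0.573576.
The centroid lies 3.64/2 = 1.82 m below the top edge, so y_c = 4.53 + 1.82 = 6.35 m and h_c = 6.35 × 0.573576 = 3.64221 m.
A = 5.07 × 3.64 = 18.4548 m².
Resultant F = γ·h_c·A = 10.05525 × 3.64221 × 18.4548 = 675.876 kN.
I_c = b·h³/12 = 5.07 × 3.64³/12 = 20.3766 m⁴.
Centre of pressure: y_p = y_c + I_c/(y_c·A) = 6.35 + 20.3766/(6.35 × 18.4548) = 6.35 + 0.17388 = 6.52388 m along the plane.
The resultant acts 1.82 + 0.17388 = 1.99388 m (along the plate) below the hinge at the top edge, so the moment about the hinge is M = F × 1.99388 = 675.876 × 1.99388 = 1347.62 kN·m.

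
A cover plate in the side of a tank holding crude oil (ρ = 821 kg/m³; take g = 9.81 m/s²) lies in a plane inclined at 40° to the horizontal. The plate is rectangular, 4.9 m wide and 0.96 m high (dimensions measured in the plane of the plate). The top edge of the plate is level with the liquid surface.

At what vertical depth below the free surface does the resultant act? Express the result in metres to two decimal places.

h_p = 0.41 m

γ = ρg = 821 × 9.81 / 1000 = 8.05401 kN/m³.
Let θ = 40° be the plate's angle to the horizontal; measure y along the incline from where the plane meets the free surface. Vertical depth h = y·sinθ with sinθ = 0.642788.
The centroid lies 0.96/2 = 0.48 m below the top edge, so y_c = 0.48 m and h_c = 0.48 × 0.642788 = 0.308538 m.
A = 4.9 × 0.96 = 4.704 m².
Resultant F = γ·h_c·A = 8.05401 × 0.308538 × 4.704 = 11.6893 kN.
I_c = b·h³/12 = 4.9 × 0.96³/12 = 0.361267 m⁴.
Centre of pressure: y_p = y_c + I_c/(y_c·A) = 0.48 + 0.361267/(0.48 × 4.704) = 0.48 + 0.16 = 0.64 m along the plane.
Vertically, h_p = y_p·sinθ = 0.64 × 0.642788 = 0.411384 m.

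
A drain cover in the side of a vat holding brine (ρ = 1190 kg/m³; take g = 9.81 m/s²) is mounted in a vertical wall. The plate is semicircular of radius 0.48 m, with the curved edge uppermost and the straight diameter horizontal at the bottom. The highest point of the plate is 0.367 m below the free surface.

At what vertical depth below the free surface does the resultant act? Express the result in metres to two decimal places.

h_p = 0.67 m

γ = ρg = 1190 × 9.81 / 1000 = 11.6739 kN/m³.
The centroid lies 4r/(3π) = 0.203718 m above the diameter, so r − 4r/(3π) = 0.48 − 0.203718 = 0.276282 m below the topmost point, so the centroid depth is h_c = 0.367 + 0.276282 = 0.643282 m.
A = πr²/2 = π × 0.48²/2 = 0.361911 m².
Resultant F = γ·h_c·A = 11.6739 × 0.643282 × 0.361911 = 2.71781 kN.
I_c = (π/8 − 8/(9π))·r⁴ = 0.109757 × 0.48⁴ = 0.00582636 m⁴.
Centre of pressure: y_p = y_c + I_c/(y_c·A) = 0.643282 + 0.00582636/(0.643282 × 0.361911) = 0.643282 + 0.0250262 = 0.668308 m along the plane.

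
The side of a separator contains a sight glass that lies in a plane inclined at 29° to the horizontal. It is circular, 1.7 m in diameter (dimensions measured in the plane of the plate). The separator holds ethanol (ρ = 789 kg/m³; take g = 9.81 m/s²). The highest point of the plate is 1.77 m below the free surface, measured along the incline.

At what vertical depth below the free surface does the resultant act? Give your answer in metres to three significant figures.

h_p = 1.30 m

γ = ρg = 789 × 9.81 / 1000 = 7.74009 kN/m³.
Let θ = 29° be the plate's angle to the horizontal; measure y along the incline from where the plane meets the free surface. Vertical depth h = y·sinθ with sinθ = 0.484810.
The centroid is at the centre, 0.85 m below the top of the plate, so y_c = 1.77 + 0.85 = 2.62 m and h_c = 2.62 × 0.484810 = 1.2702 m.
A = π(0.85)² = 2.2698 m².
Resultant F = γ·h_c·A = 7.74009 × 1.2702 × 2.2698 = 22.3155 kN.
I_c = πr⁴/4 = π × 0.85⁴/4 = 0.409983 m⁴.
Centre of pressure: y_p = y_c + I_c/(y_c·A) = 2.62 + 0.409983/(2.62 × 2.2698) = 2.62 + 0.0689409 = 2.68894 m along the plane.
Vertically, h_p = y_p·sinθ = 2.68894 × 0.484810 = 1.30363 m.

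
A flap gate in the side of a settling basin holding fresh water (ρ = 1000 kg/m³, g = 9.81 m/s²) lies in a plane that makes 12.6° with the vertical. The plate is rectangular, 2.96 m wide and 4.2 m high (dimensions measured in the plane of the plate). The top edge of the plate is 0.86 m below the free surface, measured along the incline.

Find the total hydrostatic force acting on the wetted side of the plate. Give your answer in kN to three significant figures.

γ = ρg = 1000 × 9.81 = 9810 N/m³ = 9.81 kN/m³.
The plate makes 12.6° with the vertical, i.e. θ = 90° − 12.6° = 77.4° to the horizontal. Measuring y along the incline from the free-surface line, vertical depth h = y·sinθ with sinθ = 0.975917.
The centroid lies 4.2/2 = 2.1 m below the top edge, so y_c = 0.86 + 2.1 = 2.96 m and h_c = 2.96 × 0.975917 = 2.88871 m.
A = 2.96 × 4.2 = 12.432 m².
Resultant F = γ·h_c·A = 9.81 × 2.88871 × 12.432 = 352.301 kN.

F ≈ 352 kN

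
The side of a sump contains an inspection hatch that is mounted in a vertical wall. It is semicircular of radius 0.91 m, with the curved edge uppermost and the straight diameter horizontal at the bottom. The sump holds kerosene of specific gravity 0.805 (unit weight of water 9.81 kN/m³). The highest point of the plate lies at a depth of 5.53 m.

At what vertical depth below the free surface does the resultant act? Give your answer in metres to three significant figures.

h_p = 6.06 m

γ = 0.805 × 9.81 = 7.89705 kN/m³.
The centroid lies 4r/(3π) = 0.386216 m above the diameter, so r − 4r/(3π) = 0.91 − 0.386216 = 0.523784 m below the topmost point, so the centroid depth is h_c = 5.53 + 0.523784 = 6.05378 m.
A = πr²/2 = π × 0.91²/2 = 1.30078 m².
Resultant F = γ·h_c·A = 7.89705 × 6.05378 × 1.30078 = 62.1864 kN.
I_c = (π/8 − 8/(9π))·r⁴ = 0.109757 × 0.91⁴ = 0.0752658 m⁴.
Centre of pressure: y_p = y_c + I_c/(y_c·A) = 6.05378 + 0.0752658/(6.05378 × 1.30078) = 6.05378 + 0.009558 = 6.06334 m along the plane.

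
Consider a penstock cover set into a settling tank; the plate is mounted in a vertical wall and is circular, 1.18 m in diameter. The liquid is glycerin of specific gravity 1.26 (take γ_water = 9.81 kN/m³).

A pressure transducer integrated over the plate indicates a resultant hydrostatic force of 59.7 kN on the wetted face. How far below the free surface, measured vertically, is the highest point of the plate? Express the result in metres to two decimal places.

d_top ≈ 3.83 m

γ = 1.26 × 9.81 = 12.3606 kN/m³.
A = π(0.59)² = 1.09359 m².
From F = γ·h_c·A, the centroid depth is h_c = 59.7/(12.3606 × 1.09359) = 4.41652 m.
The centroid is at the centre, 0.59 m below the top of the plate, so the highest point sits at h_top = 4.41652 − 0.59 = 3.82652 m below the surface.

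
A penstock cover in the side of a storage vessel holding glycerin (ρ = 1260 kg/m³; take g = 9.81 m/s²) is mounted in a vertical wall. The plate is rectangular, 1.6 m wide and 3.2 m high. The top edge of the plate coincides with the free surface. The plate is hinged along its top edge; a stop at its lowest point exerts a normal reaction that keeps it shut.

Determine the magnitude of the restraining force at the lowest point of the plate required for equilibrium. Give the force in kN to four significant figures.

P ≈ 67.51 kN

γ = ρg = 1260 × 9.81 / 1000 = 12.3606 kN/m³.
The centroid lies 3.2/2 = 1.6 m below the top edge, so the centroid depth is h_c = 1.6 m.
A = 1.6 × 3.2 = 5.12 m².
Resultant F = γ·h_c·A = 12.3606 × 1.6 × 5.12 = 101.258 kN.
I_c = b·h³/12 = 1.6 × 3.2³/12 = 4.36907 m⁴.
Centre of pressure: y_p = y_c + I_c/(y_c·A) = 1.6 + 4.36907/(1.6 × 5.12) = 1.6 + 0.533334 = 2.13333 m along the plane.
The resultant acts 1.6 + 0.533334 = 2.13333 m (along the plate) below the hinge at the top edge, so the moment about the hinge is M = F × 2.13333 = 101.258 × 2.13333 = 216.017 kN·m.
A normal force at the bottom, 3.2 m from the hinge, must supply this moment: P = 216.017/3.2 = 67.5053 kN.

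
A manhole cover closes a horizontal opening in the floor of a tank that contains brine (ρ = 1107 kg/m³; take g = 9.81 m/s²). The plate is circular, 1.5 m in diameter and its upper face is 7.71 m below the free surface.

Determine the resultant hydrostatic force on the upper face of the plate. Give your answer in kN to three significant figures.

F ≈ 148 kN

γ = ρg = 1107 × 9.81 / 1000 = 10.85967 kN/m³.
The plate is horizontal, so pressure is uniform at p = γ·h = 10.85967 × 7.71 = 83.7281 kN/m².
A = π(0.75)² = 1.76715 m².
F = p·A = 83.7281 × 1.76715 = 147.96 kN.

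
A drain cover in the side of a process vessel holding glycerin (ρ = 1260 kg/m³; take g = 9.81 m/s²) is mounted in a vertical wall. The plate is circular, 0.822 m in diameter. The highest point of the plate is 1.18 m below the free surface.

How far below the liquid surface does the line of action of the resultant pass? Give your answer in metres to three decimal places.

h_p = 1.618 m

γ = ρg = 1260 × 9.81 / 1000 = 12.3606 kN/m³.
The centroid is at the centre, 0.411 m below the top of the plate, so the centroid depth is h_c = 1.18 + 0.411 = 1.591 m.
A = π(0.411)² = 0.530681 m².
Resultant F = γ·h_c·A = 12.3606 × 1.591 × 0.530681 = 10.4362 kN.
I_c = πr⁴/4 = π × 0.411⁴/4 = 0.0224108 m⁴.
Centre of pressure: y_p = y_c + I_c/(y_c·A) = 1.591 + 0.0224108/(1.591 × 0.530681) = 1.591 + 0.0265432 = 1.61754 m along the plane.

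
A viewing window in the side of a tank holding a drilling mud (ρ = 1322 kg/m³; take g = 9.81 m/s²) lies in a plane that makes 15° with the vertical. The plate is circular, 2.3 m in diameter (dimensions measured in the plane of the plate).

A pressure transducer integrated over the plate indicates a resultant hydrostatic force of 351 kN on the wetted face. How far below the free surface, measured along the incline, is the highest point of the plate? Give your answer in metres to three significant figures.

y_top ≈ 5.59 m

γ = ρg = 1322 × 9.81 / 1000 = 12.96882 kN/m³.
A = π(1.15)² = 4.15476 m².
From F = γ·h_c·A, the centroid depth is h_c = 351/(12.96882 × 4.15476) = 6.51419 m.
The plate makes 15° with the vertical, i.e. θ = 90° − 15° = 75° to the horizontal. Measuring y along the incline from the free-surface line, vertical depth h = y·sinθ with sinθ = 0.965926.
Along the incline, y_c = h_c/sinθ = 6.51419/0.965926 = 6.74398 m.
The centroid is at the centre, 1.15 m below the top of the plate, so the highest point sits at y_top = 6.74398 − 1.15 = 5.59398 m along the incline.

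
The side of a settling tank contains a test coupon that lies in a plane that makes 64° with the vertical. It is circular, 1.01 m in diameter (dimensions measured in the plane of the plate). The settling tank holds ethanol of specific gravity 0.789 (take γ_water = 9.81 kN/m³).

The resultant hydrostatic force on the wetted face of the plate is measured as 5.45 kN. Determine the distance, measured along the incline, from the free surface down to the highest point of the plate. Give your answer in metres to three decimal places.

y_top ≈ 1.500 m

γ = 0.789 × 9.81 = 7.74009 kN/m³.
A = π(0.505)² = 0.801185 m².
From F = γ·h_c·A, the centroid depth is h_c = 5.45/(7.74009 × 0.801185) = 0.878856 m.
The plate makes 64° with the vertical, i.e. θ = 90° − 64° = 26° to the horizontal. Measuring y along the incline from the free-surface line, vertical depth h = y·sinθ with sinθ = 0.438371.
Along the incline, y_c = h_c/sinθ = 0.878856/0.438371 = 2.00482 m.
The centroid is at the centre, 0.505 m below the top of the plate, so the highest point sits at y_top = 2.00482 − 0.505 = 1.49982 m along the incline.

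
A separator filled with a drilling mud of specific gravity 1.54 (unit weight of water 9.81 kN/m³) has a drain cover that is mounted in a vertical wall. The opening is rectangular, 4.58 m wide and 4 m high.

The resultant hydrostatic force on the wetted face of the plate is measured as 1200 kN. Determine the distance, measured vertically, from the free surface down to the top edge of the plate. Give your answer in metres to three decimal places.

d_top ≈ 2.336 m

γ = 1.54 × 9.81 = 15.1074 kN/m³.
A = 4.58 × 4 = 18.32 m².
From F = γ·h_c·A, the centroid depth is h_c = 1200/(15.1074 × 18.32) = 4.33577 m.
The centroid lies 4/2 = 2 m below the top edge, so the top edge sits at h_top = 4.33577 − 2 = 2.33577 m below the surface.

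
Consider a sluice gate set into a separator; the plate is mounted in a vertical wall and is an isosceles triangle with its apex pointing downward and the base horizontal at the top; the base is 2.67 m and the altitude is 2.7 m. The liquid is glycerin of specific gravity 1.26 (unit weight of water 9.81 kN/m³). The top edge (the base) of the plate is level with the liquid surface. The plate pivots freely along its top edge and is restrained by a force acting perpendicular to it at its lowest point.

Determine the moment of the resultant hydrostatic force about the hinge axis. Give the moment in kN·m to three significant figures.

M ≈ 54.1 kN·m

γ = 1.26 × 9.81 = 12.3606 kN/m³.
With the apex down, the centroid sits h/3 = 2.7/3 = 0.9 m below the base (the top edge), so the centroid depth is h_c = 0.9 m.
A = ½ × 2.67 × 2.7 = 3.6045 m².
Resultant F = γ·h_c·A = 12.3606 × 0.9 × 3.6045 = 40.0984 kN.
I_c = b·h³/36 = 2.67 × 2.7³/36 = 1.45982 m⁴.
Centre of pressure: y_p = y_c + I_c/(y_c·A) = 0.9 + 1.45982/(0.9 × 3.6045) = 0.9 + 0.449999 = 1.35 m along the plane.
The resultant acts 0.9 + 0.449999 = 1.35 m (along the plate) below the hinge at the top edge, so the moment about the hinge is M = F × 1.35 = 40.0984 × 1.35 = 54.1328 kN·m.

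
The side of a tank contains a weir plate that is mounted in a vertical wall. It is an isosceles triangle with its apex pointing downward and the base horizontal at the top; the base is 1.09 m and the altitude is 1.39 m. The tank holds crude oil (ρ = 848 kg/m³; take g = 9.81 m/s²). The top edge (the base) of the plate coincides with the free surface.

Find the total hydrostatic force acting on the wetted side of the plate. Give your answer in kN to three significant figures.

F ≈ 2.92 kN

γ = ρg = 848 × 9.81 / 1000 = 8.31888 kN/m³.
With the apex down, the centroid sits h/3 = 1.39/3 = 0.463333 m below the base (the top edge), so the centroid depth is h_c = 0.463333 m.
A = ½ × 1.09 × 1.39 = 0.75755 m².
Resultant F = γ·h_c·A = 8.31888 × 0.463333 × 0.75755 = 2.91991 kN.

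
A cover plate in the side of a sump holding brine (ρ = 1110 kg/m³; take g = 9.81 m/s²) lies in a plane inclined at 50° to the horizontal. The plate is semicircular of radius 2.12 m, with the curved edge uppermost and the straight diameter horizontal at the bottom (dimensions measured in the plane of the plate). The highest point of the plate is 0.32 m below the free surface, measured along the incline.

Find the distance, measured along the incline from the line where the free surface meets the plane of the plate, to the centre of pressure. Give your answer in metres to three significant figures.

γ = ρg = 1110 × 9.81 / 1000 = 10.8891 kN/m³.
Let θ = 50° be the plate's angle to the horizontal; measure y along the incline from where the plane meets the free surface. Vertical depth h = y·sinθ with sinθ = 0.766044.
The centroid lies 4r/(3π) = 0.899756 m above the diameter, so r − 4r/(3π) = 2.12 − 0.899756 = 1.22024 m below the topmost point, so y_c = 0.32 + 1.22024 = 1.54024 m and h_c = 1.54024 × 0.766044 = 1.17989 m.
A = πr²/2 = π × 2.12²/2 = 7.05979 m².
Resultant F = γ·h_c·A = 10.8891 × 1.17989 × 7.05979 = 90.7038 kN.
I_c = (π/8 − 8/(9π))·r⁴ = 0.109757 × 2.12⁴ = 2.21705 m⁴.
Centre of pressure: y_p = y_c + I_c/(y_c·A) = 1.54024 + 2.21705/(1.54024 × 7.05979) = 1.54024 + 0.20389 = 1.74413 m along the plane.

y_p = 1.74 m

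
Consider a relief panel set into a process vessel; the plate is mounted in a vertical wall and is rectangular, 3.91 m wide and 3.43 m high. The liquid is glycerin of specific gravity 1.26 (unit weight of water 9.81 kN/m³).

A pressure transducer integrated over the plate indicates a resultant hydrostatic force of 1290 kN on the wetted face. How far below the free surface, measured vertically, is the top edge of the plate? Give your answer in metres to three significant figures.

d_top ≈ 6.07 m

γ = 1.26 × 9.81 = 12.3606 kN/m³.
A = 3.91 × 3.43 = 13.4113 m².
From F = γ·h_c·A, the centroid depth is h_c = 1290/(12.3606 × 13.4113) = 7.78179 m.
The centroid lies 3.43/2 = 1.715 m below the top edge, so the top edge sits at h_top = 7.78179 − 1.715 = 6.06679 m below the surface.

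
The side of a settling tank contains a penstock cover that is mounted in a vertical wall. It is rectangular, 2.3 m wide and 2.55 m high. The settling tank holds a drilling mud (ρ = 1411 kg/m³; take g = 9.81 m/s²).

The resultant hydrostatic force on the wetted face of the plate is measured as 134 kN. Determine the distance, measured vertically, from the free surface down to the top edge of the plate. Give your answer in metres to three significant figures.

γ = ρg = 1411 × 9.81 / 1000 = 13.84191 kN/m³.
A = 2.3 × 2.55 = 5.865 m².
From F = γ·h_c·A, the centroid depth is h_c = 134/(13.84191 × 5.865) = 1.6506 m.
The centroid lies 2.55/2 = 1.275 m below the top edge, so the top edge sits at h_top = 1.6506 − 1.275 = 0.3756 m below the surface.

d_top ≈ 0.376 m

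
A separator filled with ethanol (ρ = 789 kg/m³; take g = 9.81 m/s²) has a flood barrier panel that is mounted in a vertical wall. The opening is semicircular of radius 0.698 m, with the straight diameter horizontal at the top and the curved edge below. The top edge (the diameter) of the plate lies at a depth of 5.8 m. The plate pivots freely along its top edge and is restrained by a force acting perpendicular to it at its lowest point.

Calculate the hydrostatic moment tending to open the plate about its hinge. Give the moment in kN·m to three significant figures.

γ = ρg = 789 × 9.81 / 1000 = 7.74009 kN/m³.
The centroid of a semicircle lies 4r/(3π) = 0.29624 m from the diameter, here below the top edge, so the centroid depth is h_c = 5.8 + 0.29624 = 6.09624 m.
A = πr²/2 = π × 0.698²/2 = 0.765298 m².
Resultant F = γ·h_c·A = 7.74009 × 6.09624 × 0.765298 = 36.1109 kN.
I_c = (π/8 − 8/(9π))·r⁴ = 0.109757 × 0.698⁴ = 0.0260528 m⁴.
Centre of pressure: y_p = y_c + I_c/(y_c·A) = 6.09624 + 0.0260528/(6.09624 × 0.765298) = 6.09624 + 0.00558421 = 6.10182 m along the plane.
The resultant acts 0.29624 + 0.00558421 = 0.301824 m (along the plate) below the hinge at the top edge, so the moment about the hinge is M = F × 0.301824 = 36.1109 × 0.301824 = 10.8991 kN·m.

M ≈ 10.9 kN·m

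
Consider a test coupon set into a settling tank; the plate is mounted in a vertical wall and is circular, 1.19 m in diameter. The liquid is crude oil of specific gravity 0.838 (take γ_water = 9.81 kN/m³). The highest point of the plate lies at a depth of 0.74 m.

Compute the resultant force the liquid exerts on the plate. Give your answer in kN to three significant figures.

γ = 0.838 × 9.81 = 8.22078 kN/m³.
The centroid is at the centre, 0.595 m below the top of the plate, so the centroid depth is h_c = 0.74 + 0.595 = 1.335 m.
A = π(0.595)² = 1.1122 m².
Resultant F = γ·h_c·A = 8.22078 × 1.335 × 1.1122 = 12.2061 kN.

F ≈ 12.2 kN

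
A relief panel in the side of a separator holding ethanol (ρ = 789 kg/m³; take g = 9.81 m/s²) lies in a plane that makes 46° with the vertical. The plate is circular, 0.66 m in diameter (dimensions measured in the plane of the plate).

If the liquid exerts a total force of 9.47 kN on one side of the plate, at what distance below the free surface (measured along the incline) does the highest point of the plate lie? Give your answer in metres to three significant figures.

γ = ρg = 789 × 9.81 / 1000 = 7.74009 kN/m³.
A = π(0.33)² = 0.342119 m².
From F = γ·h_c·A, the centroid depth is h_c = 9.47/(7.74009 × 0.342119) = 3.57624 m.
The plate makes 46° with the vertical, i.e. θ = 90° − 46° = 44° to the horizontal. Measuring y along the incline from the free-surface line, vertical depth h = y·sinθ with sinθ = 0.694658.
Along the incline, y_c = h_c/sinθ = 3.57624/0.694658 = 5.1482 m.
The centroid is at the centre, 0.33 m below the top of the plate, so the highest point sits at y_top = 5.1482 − 0.33 = 4.8182 m along the incline.

y_top ≈ 4.82 m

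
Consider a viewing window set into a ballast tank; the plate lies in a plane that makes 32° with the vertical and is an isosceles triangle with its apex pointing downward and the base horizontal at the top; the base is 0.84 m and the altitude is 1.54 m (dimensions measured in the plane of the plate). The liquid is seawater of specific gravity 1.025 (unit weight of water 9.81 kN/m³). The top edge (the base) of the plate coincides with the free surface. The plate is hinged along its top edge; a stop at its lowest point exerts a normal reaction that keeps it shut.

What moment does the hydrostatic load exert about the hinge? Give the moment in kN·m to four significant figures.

M ≈ 2.180 kN·m

γ = 1.025 × 9.81 = 10.05525 kN/m³.
The plate makes 32° with the vertical, i.e. θ = 90° − 32° = 58° to the horizontal. Measuring y along the incline from the free-surface line, vertical depth h = y·sinθ with sinθ = 0.848048.
With the apex down, the centroid sits h/3 = 1.54/3 = 0.513333 m below the base (the top edge), so y_c = 0.513333 m and h_c = 0.513333 × 0.848048 = 0.435331 m.
A = ½ × 0.84 × 1.54 = 0.6468 m².
Resultant F = γ·h_c·A = 10.05525 × 0.435331 × 0.6468 = 2.83128 kN.
I_c = b·h³/36 = 0.84 × 1.54³/36 = 0.0852195 m⁴.
Centre of pressure: y_p = y_c + I_c/(y_c·A) = 0.513333 + 0.0852195/(0.513333 × 0.6468) = 0.513333 + 0.256667 = 0.77 m along the plane.
The resultant acts 0.513333 + 0.256667 = 0.77 m (along the plate) below the hinge at the top edge, so the moment about the hinge is M = F × 0.77 = 2.83128 × 0.77 = 2.18009 kN·m.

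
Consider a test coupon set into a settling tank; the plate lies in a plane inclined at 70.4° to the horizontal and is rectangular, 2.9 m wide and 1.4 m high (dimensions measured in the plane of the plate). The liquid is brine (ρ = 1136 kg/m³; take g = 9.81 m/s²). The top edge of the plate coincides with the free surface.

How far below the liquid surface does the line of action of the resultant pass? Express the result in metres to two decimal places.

γ = ρg = 1136 × 9.81 / 1000 = 11.14416 kN/m³.
Let θ = 70.4° be the plate's angle to the horizontal; measure y along the incline from where the plane meets the free surface. Vertical depth h = y·sinθ with sinθ = 0.942057.
The centroid lies 1.4/2 = 0.7 m below the top edge, so y_c = 0.7 m and h_c = 0.7 × 0.942057 = 0.65944 m.
A = 2.9 × 1.4 = 4.06 m².
Resultant F = γ·h_c·A = 11.14416 × 0.65944 × 4.06 = 29.8366 kN.
I_c = b·h³/12 = 2.9 × 1.4³/12 = 0.663133 m⁴.
Centre of pressure: y_p = y_c + I_c/(y_c·A) = 0.7 + 0.663133/(0.7 × 4.06) = 0.7 + 0.233333 = 0.933333 m along the plane.
Vertically, h_p = y_p·sinθ = 0.933333 × 0.942057 = 0.879253 m.

h_p = 0.88 m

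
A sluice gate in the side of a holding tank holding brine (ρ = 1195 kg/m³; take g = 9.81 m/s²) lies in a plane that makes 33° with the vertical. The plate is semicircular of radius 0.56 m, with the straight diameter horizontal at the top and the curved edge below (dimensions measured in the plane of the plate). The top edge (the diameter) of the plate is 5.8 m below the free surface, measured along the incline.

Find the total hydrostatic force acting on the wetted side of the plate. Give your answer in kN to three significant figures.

γ = ρg = 1195 × 9.81 / 1000 = 11.72295 kN/m³.
The plate makes 33° with the vertical, i.e. θ = 90° − 33° = 57° to the horizontal. Measuring y along the incline from the free-surface line, vertical depth h = y·sinθ with sinθ = 0.838671.
The centroid of a semicircle lies 4r/(3π) = 0.237671 m from the diameter, here below the top edge, so y_c = 5.8 + 0.237671 = 6.03767 m and h_c = 6.03767 × 0.838671 = 5.06362 m.
A = πr²/2 = π × 0.56²/2 = 0.492602 m².
Resultant F = γ·h_c·A = 11.72295 × 5.06362 × 0.492602 = 29.2411 kN.

F ≈ 29.2 kN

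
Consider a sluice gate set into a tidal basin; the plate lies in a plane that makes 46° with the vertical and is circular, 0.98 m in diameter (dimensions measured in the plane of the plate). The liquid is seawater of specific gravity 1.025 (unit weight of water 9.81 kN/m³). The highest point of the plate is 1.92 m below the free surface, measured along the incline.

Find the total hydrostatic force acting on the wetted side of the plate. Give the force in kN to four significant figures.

γ = 1.025 × 9.81 = 10.05525 kN/m³.
The plate makes 46° with the vertical, i.e. θ = 90° − 46° = 44° to the horizontal. Measuring y along the incline from the free-surface line, vertical depth h = y·sinθ with sinθ = 0.694658.
The centroid is at the centre, 0.49 m below the top of the plate, so y_c = 1.92 + 0.49 = 2.41 m and h_c = 2.41 × 0.694658 = 1.67413 m.
A = π(0.49)² = 0.754296 m².
Resultant F = γ·h_c·A = 10.05525 × 1.67413 × 0.754296 = 12.6977 kN.

F ≈ 12.70 kN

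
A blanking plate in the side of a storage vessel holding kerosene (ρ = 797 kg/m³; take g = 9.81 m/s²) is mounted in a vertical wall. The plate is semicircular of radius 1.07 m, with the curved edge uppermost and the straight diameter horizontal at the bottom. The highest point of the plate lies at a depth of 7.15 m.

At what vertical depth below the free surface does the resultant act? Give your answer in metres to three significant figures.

γ = ρg = 797 × 9.81 / 1000 = 7.81857 kN/m³.
The centroid lies 4r/(3π) = 0.454122 m above the diameter, so r − 4r/(3π) = 1.07 − 0.454122 = 0.615878 m below the topmost point, so the centroid depth is h_c = 7.15 + 0.615878 = 7.76588 m.
A = πr²/2 = π × 1.07²/2 = 1.7984 m².
Resultant F = γ·h_c·A = 7.81857 × 7.76588 × 1.7984 = 109.195 kN.
I_c = (π/8 − 8/(9π))·r⁴ = 0.109757 × 1.07⁴ = 0.143869 m⁴.
Centre of pressure: y_p = y_c + I_c/(y_c·A) = 7.76588 + 0.143869/(7.76588 × 1.7984) = 7.76588 + 0.0103013 = 7.77618 m along the plane.

h_p = 7.78 m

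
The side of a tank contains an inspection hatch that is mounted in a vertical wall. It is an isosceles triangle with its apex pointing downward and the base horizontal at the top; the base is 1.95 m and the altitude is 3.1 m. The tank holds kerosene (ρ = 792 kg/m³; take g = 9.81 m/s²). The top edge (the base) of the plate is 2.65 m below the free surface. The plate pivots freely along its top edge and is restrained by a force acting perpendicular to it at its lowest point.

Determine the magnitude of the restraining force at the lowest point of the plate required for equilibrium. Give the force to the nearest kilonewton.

γ = ρg = 792 × 9.81 / 1000 = 7.76952 kN/m³.
With the apex down, the centroid sits h/3 = 3.1/3 = 1.03333 m below the base (the top edge), so the centroid depth is h_c = 2.65 + 1.03333 = 3.68333 m.
A = ½ × 1.95 × 3.1 = 3.0225 m².
Resultant F = γ·h_c·A = 7.76952 × 3.68333 × 3.0225 = 86.497 kN.
I_c = b·h³/36 = 1.95 × 3.1³/36 = 1.61368 m⁴.
Centre of pressure: y_p = y_c + I_c/(y_c·A) = 3.68333 + 1.61368/(3.68333 × 3.0225) = 3.68333 + 0.144947 = 3.82828 m along the plane.
The resultant acts 1.03333 + 0.144947 = 1.17828 m (along the plate) below the hinge at the top edge, so the moment about the hinge is M = F × 1.17828 = 86.497 × 1.17828 = 101.918 kN·m.
A normal force at the bottom, 3.1 m from the hinge, must supply this moment: P = 101.918/3.1 = 32.8768 kN.

P ≈ 33 kN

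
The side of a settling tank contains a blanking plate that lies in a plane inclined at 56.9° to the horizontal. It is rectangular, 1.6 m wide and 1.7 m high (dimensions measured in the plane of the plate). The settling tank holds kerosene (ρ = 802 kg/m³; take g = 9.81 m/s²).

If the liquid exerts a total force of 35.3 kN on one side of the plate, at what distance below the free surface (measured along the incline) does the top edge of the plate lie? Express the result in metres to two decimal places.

γ = ρg = 802 × 9.81 / 1000 = 7.86762 kN/m³.
A = 1.6 × 1.7 = 2.72 m².
From F = γ·h_c·A, the centroid depth is h_c = 35.3/(7.86762 × 2.72) = 1.64954 m.
Let θ = 56.9° be the plate's angle to the horizontal; measure y along the incline from where the plane meets the free surface. Vertical depth h = y·sinθ with sinθ = 0.837719.
Along the incline, y_c = h_c/sinθ = 1.64954/0.837719 = 1.96909 m.
The centroid lies 1.7/2 = 0.85 m below the top edge, so the top edge sits at y_top = 1.96909 − 0.85 = 1.11909 m along the incline.

y_top ≈ 1.12 m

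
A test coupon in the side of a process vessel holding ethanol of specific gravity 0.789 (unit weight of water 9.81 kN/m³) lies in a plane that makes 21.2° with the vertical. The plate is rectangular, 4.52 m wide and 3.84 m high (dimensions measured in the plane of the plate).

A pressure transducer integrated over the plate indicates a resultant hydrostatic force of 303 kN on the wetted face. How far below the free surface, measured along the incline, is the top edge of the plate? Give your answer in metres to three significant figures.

γ = 0.789 × 9.81 = 7.74009 kN/m³.
A = 4.52 × 3.84 = 17.3568 m².
From F = γ·h_c·A, the centroid depth is h_c = 303/(7.74009 × 17.3568) = 2.25542 m.
The plate makes 21.2° with the vertical, i.e. θ = 90° − 21.2° = 68.8° to the horizontal. Measuring y along the incline from the free-surface line, vertical depth h = y·sinθ with sinθ = 0.932324.
Along the incline, y_c = h_c/sinθ = 2.25542/0.932324 = 2.41914 m.
The centroid lies 3.84/2 = 1.92 m below the top edge, so the top edge sits at y_top = 2.41914 − 1.92 = 0.49914 m along the incline.

y_top ≈ 0.499 m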